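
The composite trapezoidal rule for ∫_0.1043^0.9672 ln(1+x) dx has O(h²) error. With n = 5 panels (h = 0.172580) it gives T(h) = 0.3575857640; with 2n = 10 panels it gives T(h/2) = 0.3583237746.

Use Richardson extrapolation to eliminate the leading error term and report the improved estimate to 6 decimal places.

0.358570

Method order is 2; weight 2^2 = 4.
4 × 0.3583237746 = 1.4332950984; 1.4332950984 − 0.3575857640 = 1.0757093344
Divide by 2^2 − 1 = 3.
1.0757093344 ÷ 3 = 0.3585697781
Correction |R − A(h/2)| = 2.460e-04; gap |A(h/2) − A(h)| = 7.380e-04.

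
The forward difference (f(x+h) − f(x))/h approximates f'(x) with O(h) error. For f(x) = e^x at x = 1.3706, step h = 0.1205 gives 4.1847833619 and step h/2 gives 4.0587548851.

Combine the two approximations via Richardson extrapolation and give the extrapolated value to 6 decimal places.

3.932726

Leading term ∝ h^1; use weight 2 = 2^1.
Top: 2(4.0587548851) − (4.1847833619) = 3.9327264083
R = 3.9327264083/1 = 3.9327264083
Gap between inputs: 1.260e-01; correction applied: −0.1260284768.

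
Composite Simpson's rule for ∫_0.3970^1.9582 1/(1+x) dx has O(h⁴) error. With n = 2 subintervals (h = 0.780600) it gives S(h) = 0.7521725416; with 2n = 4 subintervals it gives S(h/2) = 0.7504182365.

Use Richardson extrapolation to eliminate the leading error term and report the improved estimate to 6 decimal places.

0.750301

Method order is 4; weight 2^4 = 16.
A(h/2) − A(h) = 0.7504182365 − 0.7521725416 = -0.0017543051
Correction (A(h/2) − A(h))/(16 − 1) = (-0.0017543051)/15 = -0.0001169537
R = 0.7504182365 − 0.0001169537 = 0.7503012828
Correction |R − A(h/2)| = 1.170e-04; gap |A(h/2) − A(h)| = 1.754e-03.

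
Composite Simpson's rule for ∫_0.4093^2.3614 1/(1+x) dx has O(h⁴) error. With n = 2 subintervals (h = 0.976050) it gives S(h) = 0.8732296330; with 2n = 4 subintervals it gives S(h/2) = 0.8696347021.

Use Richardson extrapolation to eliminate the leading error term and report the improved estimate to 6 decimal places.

0.869395

Method order is 4; weight 2^4 = 16.
A(h/2) − A(h) = 0.8696347021 − 0.8732296330 = -0.0035949309
Correction (A(h/2) − A(h))/(16 − 1) = (-0.0035949309)/15 = -0.0002396621
R = 0.8696347021 − 0.0002396621 = 0.8693950400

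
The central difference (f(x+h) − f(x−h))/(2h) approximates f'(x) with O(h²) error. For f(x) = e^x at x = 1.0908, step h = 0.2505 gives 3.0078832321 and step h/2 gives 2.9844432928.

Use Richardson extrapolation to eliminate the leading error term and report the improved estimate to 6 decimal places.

With r = 2 the leading error scales as h^2, so the weight is 2^2 = 4.
4*2.9844432928 − 3.0078832321 = 8.9298899391
R = 8.9298899391/3 = 2.9766299797

2.976630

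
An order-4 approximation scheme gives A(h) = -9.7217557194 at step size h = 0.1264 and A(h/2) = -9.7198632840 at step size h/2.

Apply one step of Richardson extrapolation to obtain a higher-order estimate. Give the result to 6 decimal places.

r = 4: numerator weight 16, denominator 15.
2^4 × A(h/2) = -155.5178125440; minus A(h) gives -145.7960568246.
Divide by 2^4 − 1 = 15.
R = (-145.7960568246)/15 = -9.7197371216
Gap between inputs: 1.892e-03; correction applied: +0.0001261624.

-9.719737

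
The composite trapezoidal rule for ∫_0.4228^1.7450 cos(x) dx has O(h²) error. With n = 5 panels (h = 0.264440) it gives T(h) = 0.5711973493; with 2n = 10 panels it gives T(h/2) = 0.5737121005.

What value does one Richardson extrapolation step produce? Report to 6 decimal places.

r = 2, so 2^r = 4.
Difference of the inputs: 0.5737121005 − 0.5711973493 = 0.0025147512
Correction (A(h/2) − A(h))/(4 − 1) = 0.0025147512/3 = 0.0008382504
R = A(h/2) + (A(h/2) − A(h))/3 = 0.5737121005 + 0.0008382504 = 0.5745503509
Gap between inputs: 2.515e-03; correction applied: +0.0008382504.

0.574550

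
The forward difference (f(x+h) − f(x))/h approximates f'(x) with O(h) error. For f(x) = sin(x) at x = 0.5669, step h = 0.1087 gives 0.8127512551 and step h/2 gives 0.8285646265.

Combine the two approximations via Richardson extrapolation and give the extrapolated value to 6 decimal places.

Leading term ∝ h^1; use weight 2 = 2^1.
2 × 0.8285646265 − 0.8127512551 = 0.8443779979
(2 × 0.8285646265 − 0.8127512551)/(2 − 1) = 0.8443779979
Correction |R − A(h/2)| = 1.581e-02; gap |A(h/2) − A(h)| = 1.581e-02.

0.844378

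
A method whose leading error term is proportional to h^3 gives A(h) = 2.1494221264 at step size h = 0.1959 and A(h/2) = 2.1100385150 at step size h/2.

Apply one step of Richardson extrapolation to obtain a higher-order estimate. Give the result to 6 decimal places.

r = 3: numerator weight 8, denominator 7.
Difference of the inputs: 2.1100385150 − 2.1494221264 = -0.0393836114
Divide by 2^3 − 1 = 7: (-0.0393836114)/7 = -0.0056262302
R = 2.1100385150 − 0.0056262302 = 2.1044122848

2.104412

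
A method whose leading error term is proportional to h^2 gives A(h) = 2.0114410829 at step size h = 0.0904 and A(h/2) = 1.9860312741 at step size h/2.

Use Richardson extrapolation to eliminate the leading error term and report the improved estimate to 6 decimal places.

1.977561

Leading term ∝ h^2; use weight 4 = 2^2.
Numerator 4·A(h/2) − A(h) = 4·1.9860312741 − 2.0114410829 = 5.9326840135
Denominator 4 − 1 = 3.
(4·1.9860312741 − 2.0114410829)/(4 − 1) = 1.9775613378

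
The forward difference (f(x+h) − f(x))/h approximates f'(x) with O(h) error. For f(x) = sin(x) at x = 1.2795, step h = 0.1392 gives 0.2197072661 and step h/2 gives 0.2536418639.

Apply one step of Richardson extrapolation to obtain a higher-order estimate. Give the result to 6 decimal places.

r = 1, so 2^r = 2.
2×0.2536418639 = 0.5072837278; subtract 0.2197072661 → 0.2875764617
Extrapolated: 0.2875764617 / 1 = 0.2875764617
Gap between inputs: 3.393e-02; correction applied: +0.0339345978.

0.287576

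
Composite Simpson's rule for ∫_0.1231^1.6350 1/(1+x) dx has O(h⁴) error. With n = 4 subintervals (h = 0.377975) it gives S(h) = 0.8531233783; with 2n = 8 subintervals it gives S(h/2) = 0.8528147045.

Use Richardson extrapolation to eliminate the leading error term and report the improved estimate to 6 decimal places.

r = 4, so 2^r = 16.
16 × 0.8528147045 − 0.8531233783 = 12.7919118937
Divide by 2^4 − 1 = 15.
Extrapolated: 12.7919118937 / 15 = 0.8527941262
Gap between inputs: 3.087e-04; correction applied: −0.0000205783.

0.852794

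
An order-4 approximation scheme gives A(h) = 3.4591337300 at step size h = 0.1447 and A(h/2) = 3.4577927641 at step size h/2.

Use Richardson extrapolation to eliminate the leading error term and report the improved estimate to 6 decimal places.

r = 4: numerator weight 16, denominator 15.
Weighted: 55.3246842256 − 3.4591337300 = 51.8655504956
R = 51.8655504956/15 = 3.4577033664
Gap between inputs: 1.341e-03; correction applied: −0.0000893977.

3.457703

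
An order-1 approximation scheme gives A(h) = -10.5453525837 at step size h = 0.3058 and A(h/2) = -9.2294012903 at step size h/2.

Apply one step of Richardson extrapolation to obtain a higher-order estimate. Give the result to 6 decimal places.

-7.913450

The method has order 1: 2^1 = 2.
Top: 2(-9.2294012903) − (-10.5453525837) = -7.9134499969
R = (-7.9134499969)/1 = -7.9134499969
Shift from A(h/2): +1.3159512934.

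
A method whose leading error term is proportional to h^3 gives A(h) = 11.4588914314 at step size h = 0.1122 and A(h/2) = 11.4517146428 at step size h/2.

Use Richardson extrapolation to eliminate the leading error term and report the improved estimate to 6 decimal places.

The method has order 3: 2^3 = 8.
8*11.4517146428 = 91.6137171424; 91.6137171424 − 11.4588914314 = 80.1548257110
Divide by 2^3 − 1 = 7.
Extrapolated: 80.1548257110 / 7 = 11.4506893873
Correction |R − A(h/2)| = 1.025e-03; gap |A(h/2) − A(h)| = 7.177e-03.

11.450689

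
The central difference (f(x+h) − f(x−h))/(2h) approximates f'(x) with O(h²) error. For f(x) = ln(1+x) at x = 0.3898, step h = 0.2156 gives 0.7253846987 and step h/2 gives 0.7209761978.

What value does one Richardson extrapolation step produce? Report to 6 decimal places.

Error is O(h^2); halving h shrinks it by 2^2 = 4.
4×0.7209761978 = 2.8839047912; 2.8839047912 − 0.7253846987 = 2.1585200925
Divide by 2^2 − 1 = 3.
So the Richardson estimate is 0.7195066975.

0.719507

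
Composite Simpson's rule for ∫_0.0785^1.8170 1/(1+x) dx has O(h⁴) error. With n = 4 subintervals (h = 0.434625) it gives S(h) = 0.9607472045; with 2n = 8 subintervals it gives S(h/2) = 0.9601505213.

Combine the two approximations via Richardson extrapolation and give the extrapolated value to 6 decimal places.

Order 4 gives 2^r = 16 and 2^r − 1 = 15.
Numerator 16×A(h/2) − A(h) = 16×0.9601505213 − 0.9607472045 = 14.4016611363
Divide by 2^4 − 1 = 15.
(16×0.9601505213 − 0.9607472045)/(16 − 1) = 0.9601107424
Correction |R − A(h/2)| = 3.978e-05; gap |A(h/2) − A(h)| = 5.967e-04.

0.960111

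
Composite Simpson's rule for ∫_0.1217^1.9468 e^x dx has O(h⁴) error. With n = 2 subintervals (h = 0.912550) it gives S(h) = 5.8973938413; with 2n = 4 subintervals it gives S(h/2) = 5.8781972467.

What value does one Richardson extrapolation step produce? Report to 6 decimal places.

5.876917

Error is O(h^4); halving h shrinks it by 2^4 = 16.
Weighted: 94.0511559472 − 5.8973938413 = 88.1537621059
Denominator 16 − 1 = 15.
Extrapolated: 88.1537621059 / 15 = 5.8769174737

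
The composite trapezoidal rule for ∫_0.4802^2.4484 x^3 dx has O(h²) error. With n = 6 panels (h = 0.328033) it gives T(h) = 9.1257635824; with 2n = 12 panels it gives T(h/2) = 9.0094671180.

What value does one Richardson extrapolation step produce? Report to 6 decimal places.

The method has order 2: 2^2 = 4.
4 × 9.0094671180 = 36.0378684720; subtract 9.1257635824 → 26.9121048896
26.9121048896 ÷ 3 = 8.9707016299
Shift from A(h/2): −0.0387654881.

8.970702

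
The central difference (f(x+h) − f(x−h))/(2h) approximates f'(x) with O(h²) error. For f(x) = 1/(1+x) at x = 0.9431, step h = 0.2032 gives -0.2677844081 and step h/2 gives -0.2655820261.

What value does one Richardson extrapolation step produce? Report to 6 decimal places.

-0.264848

Method order is 2; weight 2^2 = 4.
Difference of the inputs: -0.2655820261 − (-0.2677844081) = 0.0022023820
Divide by 2^2 − 1 = 3: 0.0022023820/3 = 0.0007341273
R = A(h/2) + (A(h/2) − A(h))/3 = -0.2655820261 + 0.0007341273 = -0.2648478988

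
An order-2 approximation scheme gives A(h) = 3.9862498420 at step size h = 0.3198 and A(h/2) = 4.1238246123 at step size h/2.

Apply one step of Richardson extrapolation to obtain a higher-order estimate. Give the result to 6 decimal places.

Order 2 gives 2^r = 4 and 2^r − 1 = 3.
Weighted: 16.4952984492 − 3.9862498420 = 12.5090486072
R = 12.5090486072/3 = 4.1696828691
Correction |R − A(h/2)| = 4.586e-02; gap |A(h/2) − A(h)| = 1.376e-01.

4.169683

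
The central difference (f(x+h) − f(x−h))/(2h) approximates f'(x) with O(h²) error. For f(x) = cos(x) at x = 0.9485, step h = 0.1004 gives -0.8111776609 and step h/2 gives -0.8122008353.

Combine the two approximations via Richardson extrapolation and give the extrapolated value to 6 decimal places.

Order 2 gives 2^r = 4 and 2^r − 1 = 3.
A(h/2) − A(h) = -0.8122008353 − (-0.8111776609) = -0.0010231744
Correction (A(h/2) − A(h))/(4 − 1) = (-0.0010231744)/3 = -0.0003410581
R = A(h/2) + (A(h/2) − A(h))/3 = -0.8122008353 − 0.0003410581 = -0.8125418934
Shift from A(h/2): −0.0003410581.

-0.812542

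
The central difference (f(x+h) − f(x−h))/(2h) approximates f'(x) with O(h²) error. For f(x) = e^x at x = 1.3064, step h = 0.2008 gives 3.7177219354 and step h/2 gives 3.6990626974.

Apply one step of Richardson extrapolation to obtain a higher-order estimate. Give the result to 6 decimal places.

Error is O(h^2); halving h shrinks it by 2^2 = 4.
Top: 4(3.6990626974) − (3.7177219354) = 11.0785288542
Divide by 2^2 − 1 = 3.
R = 11.0785288542/3 = 3.6928429514

3.692843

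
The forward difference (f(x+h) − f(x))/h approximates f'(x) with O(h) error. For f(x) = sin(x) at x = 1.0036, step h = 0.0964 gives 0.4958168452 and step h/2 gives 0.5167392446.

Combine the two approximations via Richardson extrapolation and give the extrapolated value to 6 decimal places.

0.537662

Order 1 gives 2^r = 2 and 2^r − 1 = 1.
Weighted: 1.0334784892 − 0.4958168452 = 0.5376616440
Divide by 2^1 − 1 = 1.
0.5376616440 ÷ 1 = 0.5376616440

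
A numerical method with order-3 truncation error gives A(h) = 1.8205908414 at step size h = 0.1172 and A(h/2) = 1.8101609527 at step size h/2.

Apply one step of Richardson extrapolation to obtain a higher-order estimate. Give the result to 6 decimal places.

1.808671

With r = 3 the leading error scales as h^3, so the weight is 2^3 = 8.
Weighted: 14.4812876216 − 1.8205908414 = 12.6606967802
12.6606967802 ÷ 7 = 1.8086709686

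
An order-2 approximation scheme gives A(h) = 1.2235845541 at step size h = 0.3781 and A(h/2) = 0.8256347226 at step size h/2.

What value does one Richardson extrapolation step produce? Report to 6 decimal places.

r = 2, so 2^r = 4.
4 × 0.8256347226 = 3.3025388904; 3.3025388904 − 1.2235845541 = 2.0789543363
2.0789543363 ÷ 3 = 0.6929847788

0.692985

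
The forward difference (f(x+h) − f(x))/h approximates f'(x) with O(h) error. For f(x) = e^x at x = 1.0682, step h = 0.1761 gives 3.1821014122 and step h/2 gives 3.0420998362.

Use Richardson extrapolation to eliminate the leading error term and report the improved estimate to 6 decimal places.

Order 1 gives 2^r = 2 and 2^r − 1 = 1.
Top: 2(3.0420998362) − (3.1821014122) = 2.9020982602
Divide by 2^1 − 1 = 1.
Extrapolated: 2.9020982602 / 1 = 2.9020982602
Gap between inputs: 1.400e-01; correction applied: −0.1400015760.

2.902098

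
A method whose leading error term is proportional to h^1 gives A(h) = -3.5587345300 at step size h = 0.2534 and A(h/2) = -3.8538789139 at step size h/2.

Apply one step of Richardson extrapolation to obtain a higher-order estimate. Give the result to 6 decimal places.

Leading term ∝ h^1; use weight 2 = 2^1.
2*(-3.8538789139) = -7.7077578278; (-7.7077578278) − (-3.5587345300) = -4.1490232978
Divide by 2^1 − 1 = 1.
So the Richardson estimate is -4.1490232978.
Gap between inputs: 2.951e-01; correction applied: −0.2951443839.

-4.149023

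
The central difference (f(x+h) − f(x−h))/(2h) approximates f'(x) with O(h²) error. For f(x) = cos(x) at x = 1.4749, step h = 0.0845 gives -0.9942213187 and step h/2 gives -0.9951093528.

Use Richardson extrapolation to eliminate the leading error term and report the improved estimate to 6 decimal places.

-0.995405

Order 2 gives 2^r = 4 and 2^r − 1 = 3.
2^2×A(h/2) = -3.9804374112; minus A(h) gives -2.9862160925.
(-2.9862160925) ÷ 3 = -0.9954053642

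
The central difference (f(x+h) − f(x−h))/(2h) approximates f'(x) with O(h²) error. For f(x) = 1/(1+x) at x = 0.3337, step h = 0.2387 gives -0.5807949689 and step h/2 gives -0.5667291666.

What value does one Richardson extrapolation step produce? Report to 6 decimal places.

Method order is 2; weight 2^2 = 4.
2^2·A(h/2) = -2.2669166664; minus A(h) gives -1.6861216975.
Divide by 2^2 − 1 = 3.
So the Richardson estimate is -0.5620405658.

-0.562041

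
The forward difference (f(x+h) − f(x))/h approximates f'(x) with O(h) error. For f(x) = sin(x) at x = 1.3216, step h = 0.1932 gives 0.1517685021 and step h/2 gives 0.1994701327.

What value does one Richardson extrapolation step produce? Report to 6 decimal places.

0.247172

Order 1 gives 2^r = 2 and 2^r − 1 = 1.
2 × 0.1994701327 − 0.1517685021 = 0.2471717633
(2 × 0.1994701327 − 0.1517685021)/(2 − 1) = 0.2471717633
Shift from A(h/2): +0.0477016306.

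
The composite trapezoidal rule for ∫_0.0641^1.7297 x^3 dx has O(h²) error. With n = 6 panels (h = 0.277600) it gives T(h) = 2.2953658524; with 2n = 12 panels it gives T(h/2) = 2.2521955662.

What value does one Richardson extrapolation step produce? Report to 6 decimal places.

2.237805

Order 2 gives 2^r = 4 and 2^r − 1 = 3.
Numerator 4*A(h/2) − A(h) = 4*2.2521955662 − 2.2953658524 = 6.7134164124
(4*2.2521955662 − 2.2953658524)/(4 − 1) = 2.2378054708
Gap between inputs: 4.317e-02; correction applied: −0.0143900954.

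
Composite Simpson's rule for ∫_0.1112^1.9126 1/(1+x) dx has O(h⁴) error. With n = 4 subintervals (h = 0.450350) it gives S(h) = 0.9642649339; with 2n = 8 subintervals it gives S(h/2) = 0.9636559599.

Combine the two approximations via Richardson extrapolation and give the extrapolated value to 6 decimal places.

With r = 4 the leading error scales as h^4, so the weight is 2^4 = 16.
Numerator 16×A(h/2) − A(h) = 16×0.9636559599 − 0.9642649339 = 14.4542304245
R = 14.4542304245/15 = 0.9636153616

0.963615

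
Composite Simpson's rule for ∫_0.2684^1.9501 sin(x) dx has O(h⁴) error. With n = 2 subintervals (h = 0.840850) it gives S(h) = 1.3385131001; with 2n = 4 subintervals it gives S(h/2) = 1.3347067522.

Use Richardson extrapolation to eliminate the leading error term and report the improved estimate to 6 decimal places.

1.334453

Leading term ∝ h^4; use weight 16 = 2^4.
Numerator 16 × A(h/2) − A(h) = 16 × 1.3347067522 − 1.3385131001 = 20.0167949351
Divide by 2^4 − 1 = 15.
Result: 1.3344529957
Shift from A(h/2): −0.0002537565.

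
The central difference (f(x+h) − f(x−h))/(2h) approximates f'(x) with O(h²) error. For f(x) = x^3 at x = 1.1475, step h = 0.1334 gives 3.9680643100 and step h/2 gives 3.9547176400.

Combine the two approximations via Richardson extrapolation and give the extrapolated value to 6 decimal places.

3.950269

r = 2, so 2^r = 4.
4×3.9547176400 = 15.8188705600; 15.8188705600 − 3.9680643100 = 11.8508062500
Denominator 4 − 1 = 3.
So the Richardson estimate is 3.9502687500.
Correction |R − A(h/2)| = 4.449e-03; gap |A(h/2) − A(h)| = 1.335e-02.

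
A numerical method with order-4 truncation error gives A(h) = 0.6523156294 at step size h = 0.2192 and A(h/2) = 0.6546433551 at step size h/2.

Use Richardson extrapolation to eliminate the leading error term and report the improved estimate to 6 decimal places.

Error is O(h^4); halving h shrinks it by 2^4 = 16.
Weighted: 10.4742936816 − 0.6523156294 = 9.8219780522
Divide by 2^4 − 1 = 15.
(16*0.6546433551 − 0.6523156294)/(16 − 1) = 0.6547985368
Shift from A(h/2): +0.0001551817.

0.654799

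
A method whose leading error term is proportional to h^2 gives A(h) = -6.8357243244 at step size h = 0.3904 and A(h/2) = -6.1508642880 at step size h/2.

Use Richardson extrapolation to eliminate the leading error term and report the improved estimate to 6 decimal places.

With r = 2 the leading error scales as h^2, so the weight is 2^2 = 4.
4·(-6.1508642880) − (-6.8357243244) = -17.7677328276
Denominator 4 − 1 = 3.
Result: -5.9225776092
Correction |R − A(h/2)| = 2.283e-01; gap |A(h/2) − A(h)| = 6.849e-01.

-5.922578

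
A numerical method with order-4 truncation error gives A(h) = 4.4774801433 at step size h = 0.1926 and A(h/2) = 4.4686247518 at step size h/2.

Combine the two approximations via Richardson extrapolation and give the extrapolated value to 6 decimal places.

Leading term ∝ h^4; use weight 16 = 2^4.
16×4.4686247518 − 4.4774801433 = 67.0205158855
(16×4.4686247518 − 4.4774801433)/(16 − 1) = 4.4680343924

4.468034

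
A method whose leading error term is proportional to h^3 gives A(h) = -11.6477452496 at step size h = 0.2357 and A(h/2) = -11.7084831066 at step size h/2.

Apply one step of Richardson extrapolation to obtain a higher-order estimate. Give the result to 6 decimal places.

Error is O(h^3); halving h shrinks it by 2^3 = 8.
Numerator 8×A(h/2) − A(h) = 8×(-11.7084831066) − (-11.6477452496) = -82.0201196032
Denominator 8 − 1 = 7.
R = (-82.0201196032)/7 = -11.7171599433
Shift from A(h/2): −0.0086768367.

-11.717160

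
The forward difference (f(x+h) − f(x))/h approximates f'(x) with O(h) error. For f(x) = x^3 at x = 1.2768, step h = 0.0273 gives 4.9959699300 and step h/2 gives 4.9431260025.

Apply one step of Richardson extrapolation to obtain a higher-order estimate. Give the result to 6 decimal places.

4.890282

Error is O(h^1); halving h shrinks it by 2^1 = 2.
Numerator 2*A(h/2) − A(h) = 2*4.9431260025 − 4.9959699300 = 4.8902820750
Divide by 2^1 − 1 = 1.
(2*4.9431260025 − 4.9959699300)/(2 − 1) = 4.8902820750
Shift from A(h/2): −0.0528439275.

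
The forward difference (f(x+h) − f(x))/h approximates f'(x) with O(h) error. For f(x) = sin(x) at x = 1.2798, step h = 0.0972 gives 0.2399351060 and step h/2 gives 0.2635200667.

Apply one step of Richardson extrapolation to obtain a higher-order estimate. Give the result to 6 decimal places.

0.287105

r = 1: numerator weight 2, denominator 1.
2*0.2635200667 = 0.5270401334; 0.5270401334 − 0.2399351060 = 0.2871050274
(2*0.2635200667 − 0.2399351060)/(2 − 1) = 0.2871050274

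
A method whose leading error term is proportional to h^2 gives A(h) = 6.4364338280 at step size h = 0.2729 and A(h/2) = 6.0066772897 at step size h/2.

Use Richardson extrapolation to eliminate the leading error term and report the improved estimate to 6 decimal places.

Method order is 2; weight 2^2 = 4.
Weighted: 24.0267091588 − 6.4364338280 = 17.5902753308
Denominator 4 − 1 = 3.
(4 × 6.0066772897 − 6.4364338280)/(4 − 1) = 5.8634251103
Gap between inputs: 4.298e-01; correction applied: −0.1432521794.

5.863425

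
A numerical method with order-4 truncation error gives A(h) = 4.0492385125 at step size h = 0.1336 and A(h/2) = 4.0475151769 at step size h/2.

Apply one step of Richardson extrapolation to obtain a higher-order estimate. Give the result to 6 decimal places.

With r = 4 the leading error scales as h^4, so the weight is 2^4 = 16.
16·4.0475151769 − 4.0492385125 = 60.7110043179
Extrapolated: 60.7110043179 / 15 = 4.0474002879
Gap between inputs: 1.723e-03; correction applied: −0.0001148890.

4.047400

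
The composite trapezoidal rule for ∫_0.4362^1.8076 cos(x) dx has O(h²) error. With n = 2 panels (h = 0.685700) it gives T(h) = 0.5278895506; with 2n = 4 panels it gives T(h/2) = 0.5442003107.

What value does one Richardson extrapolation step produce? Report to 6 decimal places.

0.549637

The method has order 2: 2^2 = 4.
Weighted: 2.1768012428 − 0.5278895506 = 1.6489116922
Denominator 4 − 1 = 3.
(4*0.5442003107 − 0.5278895506)/(4 − 1) = 0.5496372307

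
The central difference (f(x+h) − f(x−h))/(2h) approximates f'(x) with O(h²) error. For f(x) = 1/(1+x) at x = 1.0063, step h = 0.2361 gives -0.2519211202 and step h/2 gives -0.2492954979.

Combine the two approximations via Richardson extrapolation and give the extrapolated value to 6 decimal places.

-0.248420

Method order is 2; weight 2^2 = 4.
Top: 4(-0.2492954979) − (-0.2519211202) = -0.7452608714
Divide by 2^2 − 1 = 3.
(-0.7452608714) ÷ 3 = -0.2484202905
Correction |R − A(h/2)| = 8.752e-04; gap |A(h/2) − A(h)| = 2.626e-03.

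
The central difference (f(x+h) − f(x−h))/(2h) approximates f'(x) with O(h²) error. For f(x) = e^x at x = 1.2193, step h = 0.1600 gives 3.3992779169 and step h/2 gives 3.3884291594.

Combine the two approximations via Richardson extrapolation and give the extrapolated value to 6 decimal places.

r = 2, so 2^r = 4.
4×3.3884291594 − 3.3992779169 = 10.1544387207
Divide by 2^2 − 1 = 3.
So the Richardson estimate is 3.3848129069.

3.384813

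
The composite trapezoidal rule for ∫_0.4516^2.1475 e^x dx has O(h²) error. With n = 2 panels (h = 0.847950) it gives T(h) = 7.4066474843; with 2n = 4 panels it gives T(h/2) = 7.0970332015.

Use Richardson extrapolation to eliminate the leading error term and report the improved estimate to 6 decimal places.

6.993828

Leading term ∝ h^2; use weight 4 = 2^2.
4*7.0970332015 = 28.3881328060; 28.3881328060 − 7.4066474843 = 20.9814853217
Extrapolated: 20.9814853217 / 3 = 6.9938284406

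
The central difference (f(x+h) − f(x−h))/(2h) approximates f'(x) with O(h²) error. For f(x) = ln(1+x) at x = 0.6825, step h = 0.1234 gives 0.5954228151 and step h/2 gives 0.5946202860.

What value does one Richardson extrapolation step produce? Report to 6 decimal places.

Leading term ∝ h^2; use weight 4 = 2^2.
4*0.5946202860 = 2.3784811440; subtract 0.5954228151 → 1.7830583289
R = 1.7830583289/3 = 0.5943527763

0.594353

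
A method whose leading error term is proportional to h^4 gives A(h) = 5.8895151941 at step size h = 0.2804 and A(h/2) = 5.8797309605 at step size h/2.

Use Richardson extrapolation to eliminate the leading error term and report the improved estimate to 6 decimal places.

r = 4: numerator weight 16, denominator 15.
16 × 5.8797309605 = 94.0756953680; subtract 5.8895151941 → 88.1861801739
88.1861801739 ÷ 15 = 5.8790786783
Shift from A(h/2): −0.0006522822.

5.879079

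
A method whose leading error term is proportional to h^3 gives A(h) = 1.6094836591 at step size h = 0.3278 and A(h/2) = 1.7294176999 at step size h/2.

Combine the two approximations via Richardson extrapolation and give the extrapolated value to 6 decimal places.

1.746551

Order 3 gives 2^r = 8 and 2^r − 1 = 7.
Weighted: 13.8353415992 − 1.6094836591 = 12.2258579401
Extrapolated: 12.2258579401 / 7 = 1.7465511343
Gap between inputs: 1.199e-01; correction applied: +0.0171334344.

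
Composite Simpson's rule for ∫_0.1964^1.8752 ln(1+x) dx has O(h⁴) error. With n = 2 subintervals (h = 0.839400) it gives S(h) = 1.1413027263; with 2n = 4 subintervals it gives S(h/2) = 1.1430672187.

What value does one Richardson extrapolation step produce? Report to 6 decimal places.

Error is O(h^4); halving h shrinks it by 2^4 = 16.
A(h/2) − A(h) = 1.1430672187 − 1.1413027263 = 0.0017644924
Correction (A(h/2) − A(h))/(16 − 1) = 0.0017644924/15 = 0.0001176328
R = A(h/2) + (A(h/2) − A(h))/15 = 1.1430672187 + 0.0001176328 = 1.1431848515

1.143185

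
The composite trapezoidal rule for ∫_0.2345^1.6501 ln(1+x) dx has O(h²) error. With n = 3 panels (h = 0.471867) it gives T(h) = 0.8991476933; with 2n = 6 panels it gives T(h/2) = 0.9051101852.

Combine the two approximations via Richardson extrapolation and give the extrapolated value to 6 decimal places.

Order 2 gives 2^r = 4 and 2^r − 1 = 3.
2^2 × A(h/2) = 3.6204407408; minus A(h) gives 2.7212930475.
Denominator 4 − 1 = 3.
So the Richardson estimate is 0.9070976825.

0.907098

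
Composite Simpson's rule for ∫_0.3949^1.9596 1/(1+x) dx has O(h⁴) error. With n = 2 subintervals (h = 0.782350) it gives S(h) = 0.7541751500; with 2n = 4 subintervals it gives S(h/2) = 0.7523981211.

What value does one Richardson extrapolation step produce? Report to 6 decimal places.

0.752280

r = 4, so 2^r = 16.
16×0.7523981211 = 12.0383699376; 12.0383699376 − 0.7541751500 = 11.2841947876
Denominator 16 − 1 = 15.
R = 11.2841947876/15 = 0.7522796525
Correction |R − A(h/2)| = 1.185e-04; gap |A(h/2) − A(h)| = 1.777e-03.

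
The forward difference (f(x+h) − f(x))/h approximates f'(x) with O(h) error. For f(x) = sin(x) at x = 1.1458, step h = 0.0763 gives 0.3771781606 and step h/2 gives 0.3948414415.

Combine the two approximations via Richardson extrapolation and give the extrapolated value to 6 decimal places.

Method order is 1; weight 2^1 = 2.
2·0.3948414415 − 0.3771781606 = 0.4125047224
R = 0.4125047224/1 = 0.4125047224
Shift from A(h/2): +0.0176632809.

0.412505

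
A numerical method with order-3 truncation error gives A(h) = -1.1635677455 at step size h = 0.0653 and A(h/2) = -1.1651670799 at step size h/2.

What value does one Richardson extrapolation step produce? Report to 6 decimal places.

Method order is 3; weight 2^3 = 8.
8*(-1.1651670799) − (-1.1635677455) = -8.1577688937
Divide by 2^3 − 1 = 7.
So the Richardson estimate is -1.1653955562.

-1.165396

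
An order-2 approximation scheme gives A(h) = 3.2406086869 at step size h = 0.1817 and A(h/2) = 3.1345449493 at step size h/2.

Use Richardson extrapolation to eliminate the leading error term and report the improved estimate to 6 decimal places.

The method has order 2: 2^2 = 4.
4*3.1345449493 − 3.2406086869 = 9.2975711103
Extrapolated: 9.2975711103 / 3 = 3.0991903701

3.099190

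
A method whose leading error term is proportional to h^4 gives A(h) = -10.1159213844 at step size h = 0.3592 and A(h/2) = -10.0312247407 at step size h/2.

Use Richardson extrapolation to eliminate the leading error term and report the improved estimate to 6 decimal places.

-10.025578

With r = 4 the leading error scales as h^4, so the weight is 2^4 = 16.
2^4*A(h/2) = -160.4995958512; minus A(h) gives -150.3836744668.
(-150.3836744668) ÷ 15 = -10.0255782978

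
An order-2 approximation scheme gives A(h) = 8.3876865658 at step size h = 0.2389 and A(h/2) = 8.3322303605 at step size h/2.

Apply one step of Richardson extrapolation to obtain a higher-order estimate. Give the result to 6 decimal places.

8.313745

The method has order 2: 2^2 = 4.
A(h/2) − A(h) = 8.3322303605 − 8.3876865658 = -0.0554562053
Correction (A(h/2) − A(h))/(4 − 1) = (-0.0554562053)/3 = -0.0184854018
R = A(h/2) + (A(h/2) − A(h))/3 = 8.3322303605 − 0.0184854018 = 8.3137449587
Gap between inputs: 5.546e-02; correction applied: −0.0184854018.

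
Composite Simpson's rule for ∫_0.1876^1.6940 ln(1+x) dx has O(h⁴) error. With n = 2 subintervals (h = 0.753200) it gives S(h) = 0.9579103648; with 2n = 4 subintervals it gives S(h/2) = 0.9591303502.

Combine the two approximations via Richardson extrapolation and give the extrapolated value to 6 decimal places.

With r = 4 the leading error scales as h^4, so the weight is 2^4 = 16.
16 × 0.9591303502 = 15.3460856032; subtract 0.9579103648 → 14.3881752384
Denominator 16 − 1 = 15.
R = 14.3881752384/15 = 0.9592116826

0.959212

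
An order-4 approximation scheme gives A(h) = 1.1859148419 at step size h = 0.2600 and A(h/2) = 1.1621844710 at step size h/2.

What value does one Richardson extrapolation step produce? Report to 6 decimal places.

Order 4 gives 2^r = 16 and 2^r − 1 = 15.
16*1.1621844710 = 18.5949515360; 18.5949515360 − 1.1859148419 = 17.4090366941
Divide by 2^4 − 1 = 15.
So the Richardson estimate is 1.1606024463.
Shift from A(h/2): −0.0015820247.

1.160602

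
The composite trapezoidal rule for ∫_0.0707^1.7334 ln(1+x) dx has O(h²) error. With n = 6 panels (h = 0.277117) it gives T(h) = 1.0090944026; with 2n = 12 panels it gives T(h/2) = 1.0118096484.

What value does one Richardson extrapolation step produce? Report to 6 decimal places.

1.012715

r = 2, so 2^r = 4.
4*1.0118096484 − 1.0090944026 = 3.0381441910
Divide by 2^2 − 1 = 3.
R = 3.0381441910/3 = 1.0127147303
Gap between inputs: 2.715e-03; correction applied: +0.0009050819.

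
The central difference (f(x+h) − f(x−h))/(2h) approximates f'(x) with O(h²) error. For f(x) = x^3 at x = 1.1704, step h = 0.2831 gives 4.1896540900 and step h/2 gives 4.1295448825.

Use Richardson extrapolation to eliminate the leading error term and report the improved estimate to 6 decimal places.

With r = 2 the leading error scales as h^2, so the weight is 2^2 = 4.
Numerator 4×A(h/2) − A(h) = 4×4.1295448825 − 4.1896540900 = 12.3285254400
Extrapolated: 12.3285254400 / 3 = 4.1095084800
Correction |R − A(h/2)| = 2.004e-02; gap |A(h/2) − A(h)| = 6.011e-02.

4.109508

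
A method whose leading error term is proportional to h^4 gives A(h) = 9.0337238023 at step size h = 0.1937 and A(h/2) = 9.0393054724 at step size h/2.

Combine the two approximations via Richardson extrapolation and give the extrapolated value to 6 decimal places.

9.039678

Order 4 gives 2^r = 16 and 2^r − 1 = 15.
Weighted: 144.6288875584 − 9.0337238023 = 135.5951637561
(16 × 9.0393054724 − 9.0337238023)/(16 − 1) = 9.0396775837
Shift from A(h/2): +0.0003721113.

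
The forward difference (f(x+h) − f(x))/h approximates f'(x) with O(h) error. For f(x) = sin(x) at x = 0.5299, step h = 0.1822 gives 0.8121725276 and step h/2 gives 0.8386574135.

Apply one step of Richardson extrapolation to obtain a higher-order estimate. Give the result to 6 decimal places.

Method order is 1; weight 2^1 = 2.
2·0.8386574135 = 1.6773148270; subtract 0.8121725276 → 0.8651422994
Divide by 2^1 − 1 = 1.
0.8651422994 ÷ 1 = 0.8651422994

0.865142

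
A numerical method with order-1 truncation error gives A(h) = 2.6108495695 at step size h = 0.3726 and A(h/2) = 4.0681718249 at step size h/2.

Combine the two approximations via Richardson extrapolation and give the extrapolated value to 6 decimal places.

5.525494

r = 1: numerator weight 2, denominator 1.
2·4.0681718249 = 8.1363436498; subtract 2.6108495695 → 5.5254940803
Divide by 2^1 − 1 = 1.
So the Richardson estimate is 5.5254940803.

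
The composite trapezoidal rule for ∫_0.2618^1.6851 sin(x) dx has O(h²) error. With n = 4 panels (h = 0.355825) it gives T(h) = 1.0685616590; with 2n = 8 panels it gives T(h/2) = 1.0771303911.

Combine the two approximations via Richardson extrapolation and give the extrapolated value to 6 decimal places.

1.079987

With r = 2 the leading error scales as h^2, so the weight is 2^2 = 4.
A(h/2) − A(h) = 1.0771303911 − 1.0685616590 = 0.0085687321
Divide by 2^2 − 1 = 3: 0.0085687321/3 = 0.0028562440
R = A(h/2) + (A(h/2) − A(h))/3 = 1.0771303911 + 0.0028562440 = 1.0799866351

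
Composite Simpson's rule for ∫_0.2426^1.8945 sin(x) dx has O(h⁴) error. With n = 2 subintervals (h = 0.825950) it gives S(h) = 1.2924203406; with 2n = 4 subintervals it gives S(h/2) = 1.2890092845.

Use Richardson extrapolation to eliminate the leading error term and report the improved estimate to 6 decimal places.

1.288782

r = 4, so 2^r = 16.
16·1.2890092845 = 20.6241485520; 20.6241485520 − 1.2924203406 = 19.3317282114
R = 19.3317282114/15 = 1.2887818808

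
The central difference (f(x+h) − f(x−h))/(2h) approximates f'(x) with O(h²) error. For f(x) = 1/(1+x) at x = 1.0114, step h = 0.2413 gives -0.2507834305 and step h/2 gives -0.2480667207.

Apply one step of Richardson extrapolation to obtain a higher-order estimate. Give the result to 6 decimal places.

-0.247161

With r = 2 the leading error scales as h^2, so the weight is 2^2 = 4.
4 × (-0.2480667207) = -0.9922668828; subtract (-0.2507834305) → -0.7414834523
Divide by 2^2 − 1 = 3.
So the Richardson estimate is -0.2471611508.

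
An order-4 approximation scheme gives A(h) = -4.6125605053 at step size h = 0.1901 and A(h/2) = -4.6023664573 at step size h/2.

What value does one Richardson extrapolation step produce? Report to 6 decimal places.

Order 4 gives 2^r = 16 and 2^r − 1 = 15.
2^4*A(h/2) = -73.6378633168; minus A(h) gives -69.0253028115.
(-69.0253028115) ÷ 15 = -4.6016868541
Shift from A(h/2): +0.0006796032.

-4.601687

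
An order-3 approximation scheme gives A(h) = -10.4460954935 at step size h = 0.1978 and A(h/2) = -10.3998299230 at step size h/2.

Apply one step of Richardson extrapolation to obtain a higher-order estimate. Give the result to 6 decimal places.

-10.393221

Order 3 gives 2^r = 8 and 2^r − 1 = 7.
2^3*A(h/2) = -83.1986393840; minus A(h) gives -72.7525438905.
(8*(-10.3998299230) − (-10.4460954935))/(8 − 1) = -10.3932205558
Correction |R − A(h/2)| = 6.609e-03; gap |A(h/2) − A(h)| = 4.627e-02.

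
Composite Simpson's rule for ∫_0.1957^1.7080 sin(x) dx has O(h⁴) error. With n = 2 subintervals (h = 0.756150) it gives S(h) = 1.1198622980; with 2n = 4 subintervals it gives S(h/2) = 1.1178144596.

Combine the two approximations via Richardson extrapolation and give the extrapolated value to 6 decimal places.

1.117678

r = 4: numerator weight 16, denominator 15.
A(h/2) − A(h) = 1.1178144596 − 1.1198622980 = -0.0020478384
Correction (A(h/2) − A(h))/(16 − 1) = (-0.0020478384)/15 = -0.0001365226
R = 1.1178144596 − 0.0001365226 = 1.1176779370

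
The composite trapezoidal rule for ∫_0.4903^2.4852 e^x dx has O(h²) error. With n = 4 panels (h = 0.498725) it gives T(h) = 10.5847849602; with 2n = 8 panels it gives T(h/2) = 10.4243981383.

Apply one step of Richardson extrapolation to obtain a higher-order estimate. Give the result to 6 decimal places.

10.370936

r = 2, so 2^r = 4.
2^2*A(h/2) = 41.6975925532; minus A(h) gives 31.1128075930.
Denominator 4 − 1 = 3.
Result: 10.3709358643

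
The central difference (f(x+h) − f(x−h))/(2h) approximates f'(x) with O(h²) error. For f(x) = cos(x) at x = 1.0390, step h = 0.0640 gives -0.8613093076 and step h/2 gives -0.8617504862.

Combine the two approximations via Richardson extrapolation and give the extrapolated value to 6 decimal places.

-0.861898

r = 2, so 2^r = 4.
2^2×A(h/2) = -3.4470019448; minus A(h) gives -2.5856926372.
Denominator 4 − 1 = 3.
So the Richardson estimate is -0.8618975457.
Shift from A(h/2): −0.0001470595.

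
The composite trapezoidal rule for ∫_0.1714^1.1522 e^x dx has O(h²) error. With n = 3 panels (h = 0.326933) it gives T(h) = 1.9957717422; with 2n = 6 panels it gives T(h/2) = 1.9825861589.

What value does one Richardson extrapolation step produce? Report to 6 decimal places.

1.978191

Method order is 2; weight 2^2 = 4.
4·1.9825861589 = 7.9303446356; 7.9303446356 − 1.9957717422 = 5.9345728934
Divide by 2^2 − 1 = 3.
R = 5.9345728934/3 = 1.9781909645
Gap between inputs: 1.319e-02; correction applied: −0.0043951944.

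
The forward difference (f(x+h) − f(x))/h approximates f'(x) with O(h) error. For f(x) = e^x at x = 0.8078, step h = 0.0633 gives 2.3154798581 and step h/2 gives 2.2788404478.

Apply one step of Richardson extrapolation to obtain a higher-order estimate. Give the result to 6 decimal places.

2.242201

Order 1 gives 2^r = 2 and 2^r − 1 = 1.
Numerator 2×A(h/2) − A(h) = 2×2.2788404478 − 2.3154798581 = 2.2422010375
Divide by 2^1 − 1 = 1.
So the Richardson estimate is 2.2422010375.
Gap between inputs: 3.664e-02; correction applied: −0.0366394103.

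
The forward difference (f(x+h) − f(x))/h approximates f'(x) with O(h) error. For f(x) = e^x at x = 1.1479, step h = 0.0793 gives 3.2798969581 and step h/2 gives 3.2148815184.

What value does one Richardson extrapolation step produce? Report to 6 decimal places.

With r = 1 the leading error scales as h^1, so the weight is 2^1 = 2.
Top: 2(3.2148815184) − (3.2798969581) = 3.1498660787
Divide by 2^1 − 1 = 1.
3.1498660787 ÷ 1 = 3.1498660787

3.149866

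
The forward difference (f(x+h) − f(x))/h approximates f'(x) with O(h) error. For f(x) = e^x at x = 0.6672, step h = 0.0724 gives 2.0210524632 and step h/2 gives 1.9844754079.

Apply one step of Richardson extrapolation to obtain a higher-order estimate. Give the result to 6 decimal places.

Leading term ∝ h^1; use weight 2 = 2^1.
2*1.9844754079 = 3.9689508158; subtract 2.0210524632 → 1.9478983526
Divide by 2^1 − 1 = 1.
So the Richardson estimate is 1.9478983526.

1.947898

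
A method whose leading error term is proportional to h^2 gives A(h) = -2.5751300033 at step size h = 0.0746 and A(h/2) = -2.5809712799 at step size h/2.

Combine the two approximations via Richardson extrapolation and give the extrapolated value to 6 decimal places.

-2.582918

r = 2, so 2^r = 4.
A(h/2) − A(h) = -2.5809712799 − (-2.5751300033) = -0.0058412766
Divide by 2^2 − 1 = 3: (-0.0058412766)/3 = -0.0019470922
R = -2.5809712799 − 0.0019470922 = -2.5829183721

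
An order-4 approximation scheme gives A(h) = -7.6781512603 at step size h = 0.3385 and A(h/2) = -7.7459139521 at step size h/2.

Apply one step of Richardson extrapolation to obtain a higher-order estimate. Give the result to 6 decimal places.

r = 4: numerator weight 16, denominator 15.
16×(-7.7459139521) = -123.9346232336; (-123.9346232336) − (-7.6781512603) = -116.2564719733
Denominator 16 − 1 = 15.
Result: -7.7504314649

-7.750431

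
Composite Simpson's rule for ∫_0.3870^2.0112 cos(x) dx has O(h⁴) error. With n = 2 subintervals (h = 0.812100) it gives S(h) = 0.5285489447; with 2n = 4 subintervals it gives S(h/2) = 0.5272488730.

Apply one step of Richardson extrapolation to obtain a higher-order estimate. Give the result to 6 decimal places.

0.527162

The method has order 4: 2^4 = 16.
Top: 16(0.5272488730) − (0.5285489447) = 7.9074330233
Denominator 16 − 1 = 15.
(16*0.5272488730 − 0.5285489447)/(16 − 1) = 0.5271622016
Gap between inputs: 1.300e-03; correction applied: −0.0000866714.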